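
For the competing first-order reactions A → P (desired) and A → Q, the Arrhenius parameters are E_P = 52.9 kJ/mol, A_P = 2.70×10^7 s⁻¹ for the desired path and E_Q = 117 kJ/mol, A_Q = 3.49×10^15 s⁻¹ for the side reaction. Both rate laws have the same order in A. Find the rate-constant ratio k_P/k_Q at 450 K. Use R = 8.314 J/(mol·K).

0.213

Since both paths have the same order in A, the concentration cancels and S_{P/Q} = k_P/k_Q = (A_P/A_Q)·exp[(E_Q−E_P)/(RT)].
(E_Q−E_P)/(RT) = (117−52.9)×10³/(8.314×450) = 64100/3741 = 17.13.
k_P/k_Q = (2.70×10^7/3.49×10^15)·exp(17.13) = 7.736×10^-9 × 2.759×10^7 = 0.213.
Since E_P < E_Q, lowering the temperature improves selectivity toward P.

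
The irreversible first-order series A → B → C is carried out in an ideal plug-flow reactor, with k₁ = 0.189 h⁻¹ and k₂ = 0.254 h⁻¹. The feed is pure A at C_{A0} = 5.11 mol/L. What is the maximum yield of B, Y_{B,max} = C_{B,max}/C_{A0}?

Evaluating C_B at τ_opt = ln(k₂/k₁)/(k₂−k₁) gives C_{B,max}/C_{A0} = (k₁/k₂)^[k₂/(k₂−k₁)].
= (0.189/0.254)^(0.254/(0.254−0.189)) = (0.7441)^(3.908) = 0.3150.

0.315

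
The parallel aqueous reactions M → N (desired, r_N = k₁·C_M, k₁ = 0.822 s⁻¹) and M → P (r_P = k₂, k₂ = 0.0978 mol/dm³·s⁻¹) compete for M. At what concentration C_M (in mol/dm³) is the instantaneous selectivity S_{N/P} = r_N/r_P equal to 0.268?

S_{N/P} = (k₁/k₂)·C_M ⇒ C_M = S·k₂/k₁.
= 0.268×0.0978/0.822 = 0.0319 mol/dm³.

0.0319 mol/dm³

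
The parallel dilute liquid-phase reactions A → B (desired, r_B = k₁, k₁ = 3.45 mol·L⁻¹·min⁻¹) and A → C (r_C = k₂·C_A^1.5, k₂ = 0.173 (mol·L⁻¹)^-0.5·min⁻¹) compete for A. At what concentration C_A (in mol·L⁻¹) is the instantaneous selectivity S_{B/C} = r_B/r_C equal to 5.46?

2.37 mol·L⁻¹

S_{B/C} = (k₁/k₂)·C_A^-1.5 ⇒ C_A = (S·k₂/k₁)^(1/(-1.5)).
= (5.46×0.173/3.45)^(-0.6667) = (0.2738)^(-0.6667) = 2.37 mol·L⁻¹.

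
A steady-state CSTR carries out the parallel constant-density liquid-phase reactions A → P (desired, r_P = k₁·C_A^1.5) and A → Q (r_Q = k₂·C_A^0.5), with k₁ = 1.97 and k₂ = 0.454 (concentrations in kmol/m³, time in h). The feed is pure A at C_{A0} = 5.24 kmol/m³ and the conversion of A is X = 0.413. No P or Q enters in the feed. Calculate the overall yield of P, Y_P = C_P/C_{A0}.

0.384

Exit C_A = C_{A0}(1−X) = 5.24×0.587 = 3.076 kmol/m³.
Rates in a CSTR are evaluated at the outlet concentration: r_P = 1.97×3.076^1.5 = 10.63, r_Q = 0.454×3.076^0.5 = 0.7962.
Fraction of consumed A going to P: r_P/(r_P+r_Q) = 0.9303.
C_P = 0.9303·C_{A0}·X = 0.9303×5.24×0.413 = 2.01 kmol/m³; Y_P = C_P/C_{A0} = 0.384.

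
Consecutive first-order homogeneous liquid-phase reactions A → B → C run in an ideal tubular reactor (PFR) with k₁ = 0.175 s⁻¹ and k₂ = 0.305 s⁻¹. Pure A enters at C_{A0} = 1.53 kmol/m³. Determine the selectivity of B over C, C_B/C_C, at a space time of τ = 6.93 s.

0.511

The intermediate concentration in a first-order A→B→C sequence is C_B = k₁C_{A0}(e^(−k₁τ) − e^(−k₂τ))/(k₂−k₁).
e^(−k₁τ) = e^(−0.175×6.93) = e^(−1.213) = 0.2974; e^(−k₂τ) = e^(−2.114) = 0.1208.
C_B = 0.175×1.53/(0.305−0.175) × (0.2974−0.1208) = 2.060×0.1766 = 0.3637 kmol/m³.
C_A = C_{A0}e^(−k₁τ) = 0.4550 kmol/m³, so C_C = C_{A0}−C_A−C_B = 0.7113 kmol/m³; C_B/C_C = 0.511.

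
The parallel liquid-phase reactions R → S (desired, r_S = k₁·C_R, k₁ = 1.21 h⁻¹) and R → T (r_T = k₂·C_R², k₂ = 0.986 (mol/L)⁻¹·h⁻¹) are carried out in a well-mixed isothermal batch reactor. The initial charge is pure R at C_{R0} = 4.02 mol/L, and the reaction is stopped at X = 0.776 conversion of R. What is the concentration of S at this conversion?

1.11 mol/L

C_R = C_{R0}(1−X) = 0.9005 mol/L.
Along a PFR/batch, dC_S/dC_R = −r_S/(r_S+r_T) = −k₁/(k₁+k₂·C_R).
Integrating from C_{R0} to C_R: C_S = (1.21/0.986)·ln[(1.21+0.986·4.02)/(1.21+0.986·0.900)] = 1.227·ln(5.174/2.098) = 1.108 mol/L.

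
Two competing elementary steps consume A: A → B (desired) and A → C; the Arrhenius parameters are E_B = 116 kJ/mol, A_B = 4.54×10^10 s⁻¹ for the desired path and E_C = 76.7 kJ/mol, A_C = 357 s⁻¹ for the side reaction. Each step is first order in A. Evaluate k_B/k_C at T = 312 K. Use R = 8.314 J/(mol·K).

33.5

Since both paths have the same order in A, the concentration cancels and S_{B/C} = k_B/k_C = (A_B/A_C)·exp[(E_C−E_B)/(RT)].
(E_C−E_B)/(RT) = (76.7−116)×10³/(8.314×312) = -39300/2594 = -15.15.
k_B/k_C = (4.54×10^10/357)·exp(-15.15) = 1.272×10^8 × 2.632×10^-7 = 33.5.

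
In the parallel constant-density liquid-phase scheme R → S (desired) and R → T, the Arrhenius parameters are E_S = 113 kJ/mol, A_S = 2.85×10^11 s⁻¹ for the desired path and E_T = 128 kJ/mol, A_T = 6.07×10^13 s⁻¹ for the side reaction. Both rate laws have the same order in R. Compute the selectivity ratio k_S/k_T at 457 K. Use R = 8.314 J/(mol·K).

k_S/k_T = (A_S/A_T)·exp[−(E_S−E_T)/(RT)] = (A_S/A_T)·exp[(E_T−E_S)/(RT)].
(E_T−E_S)/(RT) = (128−113)×10³/(8.314×457) = 15000/3799 = 3.948.
k_S/k_T = (2.85×10^11/6.07×10^13)·exp(3.948) = 0.004695 × 51.83 = 0.243.

0.243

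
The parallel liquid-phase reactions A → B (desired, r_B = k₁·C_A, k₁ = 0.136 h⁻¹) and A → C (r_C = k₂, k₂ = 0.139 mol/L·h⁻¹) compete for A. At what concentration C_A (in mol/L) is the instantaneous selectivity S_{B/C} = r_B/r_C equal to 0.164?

S_{B/C} = (k₁/k₂)·C_A ⇒ C_A = S·k₂/k₁.
= 0.164×0.139/0.136 = 0.168 mol/L.

0.168 mol/L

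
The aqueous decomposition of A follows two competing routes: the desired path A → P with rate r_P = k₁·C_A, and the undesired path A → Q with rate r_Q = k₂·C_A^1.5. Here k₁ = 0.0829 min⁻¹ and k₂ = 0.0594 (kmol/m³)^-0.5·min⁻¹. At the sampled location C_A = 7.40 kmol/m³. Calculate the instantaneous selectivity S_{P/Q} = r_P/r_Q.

0.513

S_{P/Q} = r_P/r_Q = (k₁·C_A)/(k₂·C_A^1.5) = (k₁/k₂)·C_A^-0.5.
= (0.0829×7.400) / (0.0594×7.400^1.5) = 0.6135/1.196 = 0.513.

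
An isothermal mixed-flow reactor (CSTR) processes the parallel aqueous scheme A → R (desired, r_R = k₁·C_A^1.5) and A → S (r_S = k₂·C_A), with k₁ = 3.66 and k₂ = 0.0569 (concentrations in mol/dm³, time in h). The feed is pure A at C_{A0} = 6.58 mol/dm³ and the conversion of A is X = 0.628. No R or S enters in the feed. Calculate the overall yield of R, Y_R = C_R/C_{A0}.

0.622

Exit C_A = C_{A0}(1−X) = 6.58×0.372 = 2.448 mol/dm³.
In a CSTR the entire volume is at exit conditions, so r_R = 3.66×2.448^1.5 = 14.02 and r_S = 0.0569×2.448 = 0.1393.
Fraction of consumed A going to R: r_R/(r_R+r_S) = 0.9902.
C_R = 0.9902·C_{A0}·X = 0.9902×6.58×0.628 = 4.09 mol/dm³; Y_R = C_R/C_{A0} = 0.622.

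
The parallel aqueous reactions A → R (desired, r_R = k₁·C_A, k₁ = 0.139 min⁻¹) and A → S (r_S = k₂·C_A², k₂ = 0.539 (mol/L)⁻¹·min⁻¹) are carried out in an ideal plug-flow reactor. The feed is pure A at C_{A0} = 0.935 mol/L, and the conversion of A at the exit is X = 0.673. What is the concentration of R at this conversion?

C_A = C_{A0}(1−X) = 0.3057 mol/L.
Along a PFR/batch, dC_R/dC_A = −r_R/(r_R+r_S) = −k₁/(k₁+k₂·C_A).
Integrating from C_{A0} to C_A: C_R = (0.139/0.539)·ln[(0.139+0.539·0.935)/(0.139+0.539·0.306)] = 0.2579·ln(0.6430/0.3038) = 0.1933 mol/L.

0.193 mol/L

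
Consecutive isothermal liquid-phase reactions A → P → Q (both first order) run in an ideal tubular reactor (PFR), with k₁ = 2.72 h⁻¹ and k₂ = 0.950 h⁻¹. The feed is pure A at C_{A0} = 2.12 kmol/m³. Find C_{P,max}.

For a first-order series the maximum intermediate yield is C_{P,max}/C_{A0} = (k₁/k₂)^[k₂/(k₂−k₁)].
= (2.72/0.950)^(0.950/(0.950−2.72)) = (2.863)^(-0.5367) = 0.5686.
C_{P,max} = 0.5686×2.12 = 1.21 kmol/m³.

1.21 kmol/m³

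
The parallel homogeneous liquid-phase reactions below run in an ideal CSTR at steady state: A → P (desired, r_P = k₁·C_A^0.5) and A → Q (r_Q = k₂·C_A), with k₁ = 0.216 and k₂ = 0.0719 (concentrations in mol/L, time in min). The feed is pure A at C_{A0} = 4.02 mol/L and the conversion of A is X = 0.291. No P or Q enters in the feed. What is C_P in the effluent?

Exit C_A = C_{A0}(1−X) = 4.02×0.709 = 2.850 mol/L.
A CSTR operates uniformly at the exit composition, giving r_P = 0.3647 and r_Q = 0.2049 (each k·C_A^n at C_A = 2.850).
Fraction of consumed A going to P: r_P/(r_P+r_Q) = 0.6402.
C_P = 0.6402·C_{A0}·X = 0.6402×4.02×0.291 = 0.749 mol/L.

0.749 mol/L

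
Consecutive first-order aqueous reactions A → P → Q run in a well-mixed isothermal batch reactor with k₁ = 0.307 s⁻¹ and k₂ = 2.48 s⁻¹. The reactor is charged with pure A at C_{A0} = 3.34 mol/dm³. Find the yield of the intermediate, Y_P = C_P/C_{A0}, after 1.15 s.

0.0911

For first-order series with pure A initially, C_P(t) = k₁C_{A0}/(k₂−k₁)·(e^(−k₁t) − e^(−k₂t)).
e^(−k₁t) = e^(−0.307×1.15) = e^(−0.3530) = 0.7025; e^(−k₂t) = e^(−2.852) = 0.05773.
C_P = 0.307×3.34/(2.48−0.307) × (0.7025−0.05773) = 0.4719×0.6448 = 0.3043 mol/dm³.
Y_P = C_P/C_{A0} = 0.3043/3.34 = 0.0911.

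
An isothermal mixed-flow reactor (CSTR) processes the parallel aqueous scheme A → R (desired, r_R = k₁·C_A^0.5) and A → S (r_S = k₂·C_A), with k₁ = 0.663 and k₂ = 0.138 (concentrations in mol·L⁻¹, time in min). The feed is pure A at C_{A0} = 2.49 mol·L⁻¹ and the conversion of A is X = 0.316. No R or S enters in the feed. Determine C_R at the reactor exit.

0.619 mol·L⁻¹

Exit C_A = C_{A0}(1−X) = 2.49×0.684 = 1.703 mol·L⁻¹.
In a CSTR the entire volume is at exit conditions, so r_R = 0.663×1.703^0.5 = 0.8652 and r_S = 0.138×1.703 = 0.2350.
Fraction of consumed A going to R: r_R/(r_R+r_S) = 0.7864.
C_R = 0.7864·C_{A0}·X = 0.7864×2.49×0.316 = 0.619 mol·L⁻¹.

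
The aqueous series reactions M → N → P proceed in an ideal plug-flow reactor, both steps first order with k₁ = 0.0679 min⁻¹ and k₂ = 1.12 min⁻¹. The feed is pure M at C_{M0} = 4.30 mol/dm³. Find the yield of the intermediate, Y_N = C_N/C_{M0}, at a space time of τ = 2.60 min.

0.0506

For first-order series with pure M initially, C_N(τ) = k₁C_{M0}/(k₂−k₁)·(e^(−k₁τ) − e^(−k₂τ)).
e^(−k₁τ) = e^(−0.0679×2.60) = e^(−0.1765) = 0.8382; e^(−k₂τ) = e^(−2.912) = 0.05437.
C_N = 0.0679×4.30/(1.12−0.0679) × (0.8382−0.05437) = 0.2775×0.7838 = 0.2175 mol/dm³.
Y_N = C_N/C_{M0} = 0.2175/4.30 = 0.0506.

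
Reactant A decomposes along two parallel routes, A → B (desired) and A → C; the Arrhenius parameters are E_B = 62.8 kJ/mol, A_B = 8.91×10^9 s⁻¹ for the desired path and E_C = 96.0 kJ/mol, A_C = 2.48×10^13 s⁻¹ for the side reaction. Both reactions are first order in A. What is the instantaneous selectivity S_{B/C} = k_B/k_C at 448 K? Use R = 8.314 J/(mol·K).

k_B/k_C = (A_B/A_C)·exp[−(E_B−E_C)/(RT)] = (A_B/A_C)·exp[(E_C−E_B)/(RT)].
(E_C−E_B)/(RT) = (96.0−62.8)×10³/(8.314×448) = 33200/3725 = 8.914.
k_B/k_C = (8.91×10^9/2.48×10^13)·exp(8.914) = 3.593×10^-4 × 7432 = 2.67.
Since E_B < E_C, lowering the temperature improves selectivity toward B.

2.67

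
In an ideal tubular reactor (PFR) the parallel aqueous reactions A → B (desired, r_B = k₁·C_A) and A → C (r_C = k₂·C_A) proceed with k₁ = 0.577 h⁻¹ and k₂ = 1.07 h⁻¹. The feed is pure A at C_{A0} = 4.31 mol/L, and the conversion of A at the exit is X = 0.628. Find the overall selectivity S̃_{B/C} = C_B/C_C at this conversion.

0.539

C_A = C_{A0}(1−X) = 1.603 mol/L.
Both paths are first order in A, so the instantaneous fraction to B is constant: dC_B/d(−C_A) = k₁/(k₁+k₂) = 0.3503.
C_B = 0.3503·(C_{A0}−C_A) = 0.3503×2.707 = 0.948 mol/L.
C_C = (C_{A0}−C_A)−C_B = 1.758 mol/L; S̃_{B/C} = 0.9482/1.758 = 0.539.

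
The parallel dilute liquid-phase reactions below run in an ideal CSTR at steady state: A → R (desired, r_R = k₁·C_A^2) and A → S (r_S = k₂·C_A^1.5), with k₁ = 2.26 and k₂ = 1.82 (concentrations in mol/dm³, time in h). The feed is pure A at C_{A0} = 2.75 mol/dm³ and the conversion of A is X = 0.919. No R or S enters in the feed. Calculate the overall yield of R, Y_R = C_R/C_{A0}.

Exit C_A = C_{A0}(1−X) = 2.75×0.0810 = 0.2227 mol/dm³.
In a CSTR the entire volume is at exit conditions, so r_R = 2.26×0.2227^2 = 0.1121 and r_S = 1.82×0.2227^1.5 = 0.1913.
Fraction of consumed A going to R: r_R/(r_R+r_S) = 0.3695.
C_R = 0.3695·C_{A0}·X = 0.3695×2.75×0.919 = 0.934 mol/dm³; Y_R = C_R/C_{A0} = 0.340.

0.340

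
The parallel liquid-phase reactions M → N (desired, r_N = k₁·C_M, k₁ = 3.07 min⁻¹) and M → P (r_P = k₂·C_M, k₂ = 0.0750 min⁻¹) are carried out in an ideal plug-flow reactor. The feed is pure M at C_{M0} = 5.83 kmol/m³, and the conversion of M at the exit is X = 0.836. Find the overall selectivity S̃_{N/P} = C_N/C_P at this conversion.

C_M = C_{M0}(1−X) = 0.9561 kmol/m³.
Both paths are first order in M, so the instantaneous fraction to N is constant: dC_N/d(−C_M) = k₁/(k₁+k₂) = 0.9762.
C_N = 0.9762·(C_{M0}−C_M) = 0.9762×4.874 = 4.76 kmol/m³.
C_P = (C_{M0}−C_M)−C_N = 0.1162 kmol/m³; S̃_{N/P} = 4.758/0.1162 = 40.9.

40.9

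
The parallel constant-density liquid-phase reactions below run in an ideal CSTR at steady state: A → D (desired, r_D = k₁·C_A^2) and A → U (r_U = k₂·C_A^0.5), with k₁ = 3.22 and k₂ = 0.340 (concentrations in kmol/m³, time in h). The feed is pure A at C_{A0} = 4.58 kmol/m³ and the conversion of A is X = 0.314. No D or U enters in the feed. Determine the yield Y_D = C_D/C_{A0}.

0.308

Exit C_A = C_{A0}(1−X) = 4.58×0.686 = 3.142 kmol/m³.
A CSTR operates uniformly at the exit composition, giving r_D = 31.79 and r_U = 0.6027 (each k·C_A^n at C_A = 3.142).
Fraction of consumed A going to D: r_D/(r_D+r_U) = 0.9814.
C_D = 0.9814·C_{A0}·X = 0.9814×4.58×0.314 = 1.41 kmol/m³; Y_D = C_D/C_{A0} = 0.308.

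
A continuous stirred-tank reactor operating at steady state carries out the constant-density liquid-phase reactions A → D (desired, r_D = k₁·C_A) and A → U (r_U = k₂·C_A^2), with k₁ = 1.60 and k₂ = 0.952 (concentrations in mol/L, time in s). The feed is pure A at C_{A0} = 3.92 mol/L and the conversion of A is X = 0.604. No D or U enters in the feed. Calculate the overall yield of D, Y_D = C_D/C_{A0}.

0.314

Exit C_A = C_{A0}(1−X) = 3.92×0.396 = 1.552 mol/L.
In a CSTR the entire volume is at exit conditions, so r_D = 1.60×1.552 = 2.484 and r_U = 0.952×1.552^2 = 2.294.
Fraction of consumed A going to D: r_D/(r_D+r_U) = 0.5199.
C_D = 0.5199·C_{A0}·X = 0.5199×3.92×0.604 = 1.23 mol/L; Y_D = C_D/C_{A0} = 0.314.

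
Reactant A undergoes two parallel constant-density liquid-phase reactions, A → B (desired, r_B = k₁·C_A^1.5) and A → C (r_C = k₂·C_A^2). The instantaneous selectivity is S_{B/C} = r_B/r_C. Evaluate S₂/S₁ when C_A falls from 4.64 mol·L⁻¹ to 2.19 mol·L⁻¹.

S_{B/C} = (k₁/k₂)·C_A^-0.5, so S₂/S₁ = (C_{A,2}/C_{A,1})^-0.5.
= (2.19/4.64)^(-0.5) = (0.4720)^(-0.5) = 1.46.

1.46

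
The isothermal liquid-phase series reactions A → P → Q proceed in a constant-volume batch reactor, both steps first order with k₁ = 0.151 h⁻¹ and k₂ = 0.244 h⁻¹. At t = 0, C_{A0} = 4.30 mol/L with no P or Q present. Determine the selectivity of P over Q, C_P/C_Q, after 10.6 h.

0.346

The intermediate concentration in a first-order A→B→C sequence is C_P = k₁C_{A0}(e^(−k₁t) − e^(−k₂t))/(k₂−k₁).
e^(−k₁t) = e^(−0.151×10.6) = e^(−1.601) = 0.2018; e^(−k₂t) = e^(−2.586) = 0.07529.
C_P = 0.151×4.30/(0.244−0.151) × (0.2018−0.07529) = 6.982×0.1265 = 0.8831 mol/L.
C_A = C_{A0}e^(−k₁t) = 0.8676 mol/L, so C_Q = C_{A0}−C_A−C_P = 2.549 mol/L; C_P/C_Q = 0.346.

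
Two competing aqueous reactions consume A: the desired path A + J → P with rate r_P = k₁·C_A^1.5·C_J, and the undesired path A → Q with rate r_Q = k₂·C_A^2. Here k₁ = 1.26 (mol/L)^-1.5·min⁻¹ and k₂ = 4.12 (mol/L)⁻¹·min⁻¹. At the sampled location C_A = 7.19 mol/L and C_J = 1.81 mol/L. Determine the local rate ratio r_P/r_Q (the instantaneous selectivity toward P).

0.206

S_{P/Q} = r_P/r_Q = (k₁·C_A^1.5·C_J)/(k₂·C_A^2) = (k₁/k₂)·C_A^-0.5·C_J.
= (1.26×7.190^1.5×1.810) / (4.12×7.190^2) = 43.97/213.0 = 0.206.
The undesired path is higher order in A, so low C_A (CSTR or dilute feed) favours P.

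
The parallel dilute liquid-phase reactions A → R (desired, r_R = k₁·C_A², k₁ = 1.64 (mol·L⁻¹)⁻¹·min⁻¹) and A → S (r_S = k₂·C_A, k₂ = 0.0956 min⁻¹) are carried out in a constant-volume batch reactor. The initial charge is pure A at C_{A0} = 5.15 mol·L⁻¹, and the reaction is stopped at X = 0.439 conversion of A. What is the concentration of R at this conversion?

C_A = C_{A0}(1−X) = 2.889 mol·L⁻¹.
Along a PFR/batch, dC_S/dC_A = −r_S/(r_R+r_S) = −k₂/(k₂+k₁·C_A).
Integrating from C_{A0} to C_A: C_S = (0.0956/1.64)·ln[(0.0956+1.64·5.15)/(0.0956+1.64·2.89)] = 0.05829·ln(8.542/4.834) = 0.03319 mol·L⁻¹.
Then C_R = (C_{A0}−C_A) − C_S = 2.261 − 0.03319 = 2.228 mol·L⁻¹.

2.23 mol·L⁻¹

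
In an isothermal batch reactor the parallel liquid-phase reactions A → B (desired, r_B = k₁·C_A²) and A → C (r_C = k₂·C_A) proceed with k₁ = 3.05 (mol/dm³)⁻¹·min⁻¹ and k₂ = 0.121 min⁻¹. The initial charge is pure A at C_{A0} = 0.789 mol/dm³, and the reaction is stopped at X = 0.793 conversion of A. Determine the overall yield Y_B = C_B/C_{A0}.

C_A = C_{A0}(1−X) = 0.1633 mol/dm³.
Along a PFR/batch, dC_C/dC_A = −r_C/(r_B+r_C) = −k₂/(k₂+k₁·C_A).
Integrating from C_{A0} to C_A: C_C = (0.121/3.05)·ln[(0.121+3.05·0.789)/(0.121+3.05·0.163)] = 0.03967·ln(2.527/0.6191) = 0.05580 mol/dm³.
Then C_B = (C_{A0}−C_A) − C_C = 0.6257 − 0.05580 = 0.5699 mol/dm³.
Y_B = C_B/C_{A0} = 0.5699/0.789 = 0.722.

0.722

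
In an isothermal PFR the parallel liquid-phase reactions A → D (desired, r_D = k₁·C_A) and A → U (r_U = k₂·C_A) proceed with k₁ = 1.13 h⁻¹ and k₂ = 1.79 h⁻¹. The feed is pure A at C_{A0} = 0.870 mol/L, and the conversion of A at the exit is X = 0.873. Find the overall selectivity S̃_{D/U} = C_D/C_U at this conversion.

0.631

C_A = C_{A0}(1−X) = 0.1105 mol/L.
Both paths are first order in A, so the instantaneous fraction to D is constant: dC_D/d(−C_A) = k₁/(k₁+k₂) = 0.3870.
C_D = 0.3870·(C_{A0}−C_A) = 0.3870×0.7595 = 0.294 mol/L.
C_U = (C_{A0}−C_A)−C_D = 0.4656 mol/L; S̃_{D/U} = 0.2939/0.4656 = 0.631.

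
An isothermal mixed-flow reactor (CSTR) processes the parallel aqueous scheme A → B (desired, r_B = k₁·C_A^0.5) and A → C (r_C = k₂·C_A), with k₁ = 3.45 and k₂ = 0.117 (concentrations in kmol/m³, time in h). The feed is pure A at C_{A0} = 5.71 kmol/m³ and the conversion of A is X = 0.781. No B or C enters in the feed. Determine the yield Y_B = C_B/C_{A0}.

0.752

Exit C_A = C_{A0}(1−X) = 5.71×0.219 = 1.250 kmol/m³.
In a CSTR the entire volume is at exit conditions, so r_B = 3.45×1.250^0.5 = 3.858 and r_C = 0.117×1.250 = 0.1463.
Fraction of consumed A going to B: r_B/(r_B+r_C) = 0.9635.
C_B = 0.9635·C_{A0}·X = 0.9635×5.71×0.781 = 4.30 kmol/m³; Y_B = C_B/C_{A0} = 0.752.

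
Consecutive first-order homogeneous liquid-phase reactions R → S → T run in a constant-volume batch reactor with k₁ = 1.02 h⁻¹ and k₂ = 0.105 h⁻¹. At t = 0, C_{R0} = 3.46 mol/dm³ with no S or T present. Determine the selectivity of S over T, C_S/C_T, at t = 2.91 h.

For first-order series with pure R initially, C_S(t) = k₁C_{R0}/(k₂−k₁)·(e^(−k₁t) − e^(−k₂t)).
e^(−k₁t) = e^(−1.02×2.91) = e^(−2.968) = 0.05140; e^(−k₂t) = e^(−0.3055) = 0.7367.
C_S = 1.02×3.46/(0.105−1.02) × (0.05140−0.7367) = (-3.857)×(-0.6853) = 2.643 mol/dm³.
C_R = C_{R0}e^(−k₁t) = 0.1778 mol/dm³, so C_T = C_{R0}−C_R−C_S = 0.6388 mol/dm³; C_S/C_T = 4.14.

4.14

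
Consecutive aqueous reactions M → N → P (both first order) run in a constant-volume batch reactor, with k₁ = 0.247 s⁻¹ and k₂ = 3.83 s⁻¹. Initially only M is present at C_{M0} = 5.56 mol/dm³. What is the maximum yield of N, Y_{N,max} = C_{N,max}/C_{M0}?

0.0534

At the optimum, C_{N,max}/C_{M0} = (k₁/k₂)^[k₂/(k₂−k₁)].
= (0.247/3.83)^(3.83/(3.83−0.247)) = (0.06449)^(1.069) = 0.05339.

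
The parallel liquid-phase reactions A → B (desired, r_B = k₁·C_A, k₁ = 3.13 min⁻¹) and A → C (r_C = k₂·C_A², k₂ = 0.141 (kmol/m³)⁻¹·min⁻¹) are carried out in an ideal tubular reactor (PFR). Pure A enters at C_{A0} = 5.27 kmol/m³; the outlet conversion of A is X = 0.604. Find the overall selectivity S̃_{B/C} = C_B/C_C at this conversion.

6.09

C_A = C_{A0}(1−X) = 2.087 kmol/m³.
Along a PFR/batch, dC_B/dC_A = −r_B/(r_B+r_C) = −k₁/(k₁+k₂·C_A).
Integrating from C_{A0} to C_A: C_B = (3.13/0.141)·ln[(3.13+0.141·5.27)/(3.13+0.141·2.09)] = 22.20·ln(3.873/3.424) = 2.734 kmol/m³.
C_C = (C_{A0}−C_A)−C_B = 0.4490 kmol/m³; S̃_{B/C} = 2.734/0.4490 = 6.09.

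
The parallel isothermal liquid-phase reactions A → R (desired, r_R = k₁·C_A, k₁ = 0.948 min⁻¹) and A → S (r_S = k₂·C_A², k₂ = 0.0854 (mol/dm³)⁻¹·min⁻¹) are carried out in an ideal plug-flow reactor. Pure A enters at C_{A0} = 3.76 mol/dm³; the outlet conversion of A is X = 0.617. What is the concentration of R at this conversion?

C_A = C_{A0}(1−X) = 1.440 mol/dm³.
Along a PFR/batch, dC_R/dC_A = −r_R/(r_R+r_S) = −k₁/(k₁+k₂·C_A).
Integrating from C_{A0} to C_A: C_R = (0.948/0.0854)·ln[(0.948+0.0854·3.76)/(0.948+0.0854·1.44)] = 11.10·ln(1.269/1.071) = 1.884 mol/dm³.

1.88 mol/dm³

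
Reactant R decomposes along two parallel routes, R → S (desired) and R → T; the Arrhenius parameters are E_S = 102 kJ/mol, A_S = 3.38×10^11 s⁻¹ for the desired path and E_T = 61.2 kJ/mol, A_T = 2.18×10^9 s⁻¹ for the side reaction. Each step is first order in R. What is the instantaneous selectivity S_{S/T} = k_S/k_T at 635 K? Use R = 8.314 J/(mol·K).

0.0683

With equal orders, S_{S/T} = k_S/k_T = (A_S/A_T)·exp[(E_T−E_S)/(RT)].
(E_T−E_S)/(RT) = (61.2−102)×10³/(8.314×635) = -40800/5279 = -7.728.
k_S/k_T = (3.38×10^11/2.18×10^9)·exp(-7.728) = 155.0 × 4.403×10^-4 = 0.0683.
Since E_S > E_T, raising the temperature improves selectivity toward S.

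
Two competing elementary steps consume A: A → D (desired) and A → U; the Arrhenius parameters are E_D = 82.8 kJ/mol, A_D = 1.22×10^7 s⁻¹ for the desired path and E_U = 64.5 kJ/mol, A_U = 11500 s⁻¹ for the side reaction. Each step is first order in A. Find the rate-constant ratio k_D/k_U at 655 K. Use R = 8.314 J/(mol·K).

36.8

k_D/k_U = (A_D/A_U)·exp[−(E_D−E_U)/(RT)] = (A_D/A_U)·exp[(E_U−E_D)/(RT)].
(E_U−E_D)/(RT) = (64.5−82.8)×10³/(8.314×655) = -18300/5446 = -3.360.
k_D/k_U = (1.22×10^7/11500)·exp(-3.360) = 1061 × 0.03472 = 36.8.
Since E_D > E_U, raising the temperature improves selectivity toward D.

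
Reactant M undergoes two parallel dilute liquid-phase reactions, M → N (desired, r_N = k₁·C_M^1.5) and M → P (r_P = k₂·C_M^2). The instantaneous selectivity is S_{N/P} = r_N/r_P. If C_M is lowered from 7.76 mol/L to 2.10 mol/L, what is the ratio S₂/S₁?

1.92

S_{N/P} = (k₁/k₂)·C_M^-0.5, so S₂/S₁ = (C_{M,2}/C_{M,1})^-0.5.
= (2.10/7.76)^(-0.5) = (0.2706)^(-0.5) = 1.92.
Selectivity toward N rises as C_M falls — low-concentration operation is favoured.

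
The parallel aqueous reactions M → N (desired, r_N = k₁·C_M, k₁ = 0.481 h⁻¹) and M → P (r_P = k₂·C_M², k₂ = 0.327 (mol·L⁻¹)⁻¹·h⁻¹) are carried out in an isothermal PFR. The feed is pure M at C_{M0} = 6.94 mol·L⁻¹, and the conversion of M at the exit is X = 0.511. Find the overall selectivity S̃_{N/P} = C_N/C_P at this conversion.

0.294

C_M = C_{M0}(1−X) = 3.394 mol·L⁻¹.
Along a PFR/batch, dC_N/dC_M = −r_N/(r_N+r_P) = −k₁/(k₁+k₂·C_M).
Integrating from C_{M0} to C_M: C_N = (0.481/0.327)·ln[(0.481+0.327·6.94)/(0.481+0.327·3.39)] = 1.471·ln(2.750/1.591) = 0.8054 mol·L⁻¹.
C_P = (C_{M0}−C_M)−C_N = 2.741 mol·L⁻¹; S̃_{N/P} = 0.8054/2.741 = 0.294.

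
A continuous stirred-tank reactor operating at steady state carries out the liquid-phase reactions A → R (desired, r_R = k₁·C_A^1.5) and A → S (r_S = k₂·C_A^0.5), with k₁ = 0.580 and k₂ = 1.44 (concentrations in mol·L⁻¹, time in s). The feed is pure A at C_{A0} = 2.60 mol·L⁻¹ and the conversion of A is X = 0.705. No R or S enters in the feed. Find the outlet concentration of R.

0.433 mol·L⁻¹

Exit C_A = C_{A0}(1−X) = 2.60×0.295 = 0.7670 mol·L⁻¹.
In a CSTR the entire volume is at exit conditions, so r_R = 0.580×0.7670^1.5 = 0.3896 and r_S = 1.44×0.7670^0.5 = 1.261.
Fraction of consumed A going to R: r_R/(r_R+r_S) = 0.2360.
C_R = 0.2360·C_{A0}·X = 0.2360×2.60×0.705 = 0.433 mol·L⁻¹.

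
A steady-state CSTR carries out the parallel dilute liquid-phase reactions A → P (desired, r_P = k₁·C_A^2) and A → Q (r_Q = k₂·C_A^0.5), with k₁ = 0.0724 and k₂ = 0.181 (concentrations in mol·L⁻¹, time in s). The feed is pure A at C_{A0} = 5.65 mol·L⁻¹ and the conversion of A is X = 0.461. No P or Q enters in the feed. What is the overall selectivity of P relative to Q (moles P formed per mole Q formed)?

Exit C_A = C_{A0}(1−X) = 5.65×0.539 = 3.045 mol·L⁻¹.
A CSTR operates uniformly at the exit composition, giving r_P = 0.6714 and r_Q = 0.3159 (each k·C_A^n at C_A = 3.045).
Overall selectivity = C_P/C_Q = r_Pτ/(r_Qτ) = r_P/r_Q = 2.13.

2.13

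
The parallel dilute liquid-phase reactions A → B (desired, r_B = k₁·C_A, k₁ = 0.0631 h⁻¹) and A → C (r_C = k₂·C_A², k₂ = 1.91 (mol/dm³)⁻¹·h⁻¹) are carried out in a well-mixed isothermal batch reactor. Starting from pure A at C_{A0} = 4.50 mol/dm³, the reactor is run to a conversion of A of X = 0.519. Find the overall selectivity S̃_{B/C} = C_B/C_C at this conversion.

C_A = C_{A0}(1−X) = 2.164 mol/dm³.
Along a PFR/batch, dC_B/dC_A = −r_B/(r_B+r_C) = −k₁/(k₁+k₂·C_A).
Integrating from C_{A0} to C_A: C_B = (0.0631/1.91)·ln[(0.0631+1.91·4.50)/(0.0631+1.91·2.16)] = 0.03304·ln(8.658/4.197) = 0.02392 mol/dm³.
C_C = (C_{A0}−C_A)−C_B = 2.312 mol/dm³; S̃_{B/C} = 0.02392/2.312 = 0.0103.

0.0103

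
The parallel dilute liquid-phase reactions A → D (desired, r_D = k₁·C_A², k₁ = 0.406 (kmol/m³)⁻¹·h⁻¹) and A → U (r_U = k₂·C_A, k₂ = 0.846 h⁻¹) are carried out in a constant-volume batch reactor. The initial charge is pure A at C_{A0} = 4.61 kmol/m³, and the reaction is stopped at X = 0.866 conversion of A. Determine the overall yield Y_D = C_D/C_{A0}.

C_A = C_{A0}(1−X) = 0.6177 kmol/m³.
Along a PFR/batch, dC_U/dC_A = −r_U/(r_D+r_U) = −k₂/(k₂+k₁·C_A).
Integrating from C_{A0} to C_A: C_U = (0.846/0.406)·ln[(0.846+0.406·4.61)/(0.846+0.406·0.618)] = 2.084·ln(2.718/1.097) = 1.891 kmol/m³.
Then C_D = (C_{A0}−C_A) − C_U = 3.992 − 1.891 = 2.102 kmol/m³.
Y_D = C_D/C_{A0} = 2.102/4.61 = 0.456.

0.456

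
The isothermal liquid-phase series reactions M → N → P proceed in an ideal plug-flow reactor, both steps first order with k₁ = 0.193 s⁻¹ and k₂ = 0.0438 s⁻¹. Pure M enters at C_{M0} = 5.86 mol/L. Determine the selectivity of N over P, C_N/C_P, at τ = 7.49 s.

4.56

Solving the coupled first-order balances gives C_N(τ) = [k₁/(k₂−k₁)]·C_{M0}·(e^(−k₁τ) − e^(−k₂τ)).
e^(−k₁τ) = e^(−0.193×7.49) = e^(−1.446) = 0.2356; e^(−k₂τ) = e^(−0.3281) = 0.7203.
C_N = 0.193×5.86/(0.0438−0.193) × (0.2356−0.7203) = (-7.580)×(-0.4847) = 3.674 mol/L.
C_M = C_{M0}e^(−k₁τ) = 1.381 mol/L, so C_P = C_{M0}−C_M−C_N = 0.8051 mol/L; C_N/C_P = 4.56.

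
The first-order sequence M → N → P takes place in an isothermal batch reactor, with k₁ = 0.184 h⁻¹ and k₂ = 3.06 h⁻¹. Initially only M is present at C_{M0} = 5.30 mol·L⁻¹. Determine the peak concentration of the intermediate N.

0.266 mol·L⁻¹

At the optimum, C_{N,max}/C_{M0} = (k₁/k₂)^[k₂/(k₂−k₁)].
= (0.184/3.06)^(3.06/(3.06−0.184)) = (0.06013)^(1.064) = 0.05023.
C_{N,max} = 0.05023×5.30 = 0.266 mol·L⁻¹.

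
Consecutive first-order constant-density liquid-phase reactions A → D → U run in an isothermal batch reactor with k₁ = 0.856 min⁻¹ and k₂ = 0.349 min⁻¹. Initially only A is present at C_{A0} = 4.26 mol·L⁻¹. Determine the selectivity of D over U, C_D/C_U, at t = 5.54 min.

0.301

The intermediate concentration in a first-order A→B→C sequence is C_D = k₁C_{A0}(e^(−k₁t) − e^(−k₂t))/(k₂−k₁).
e^(−k₁t) = e^(−0.856×5.54) = e^(−4.742) = 0.008719; e^(−k₂t) = e^(−1.933) = 0.1446.
C_D = 0.856×4.26/(0.349−0.856) × (0.008719−0.1446) = (-7.192)×(-0.1359) = 0.9777 mol·L⁻¹.
C_A = C_{A0}e^(−k₁t) = 0.03714 mol·L⁻¹, so C_U = C_{A0}−C_A−C_D = 3.245 mol·L⁻¹; C_D/C_U = 0.301.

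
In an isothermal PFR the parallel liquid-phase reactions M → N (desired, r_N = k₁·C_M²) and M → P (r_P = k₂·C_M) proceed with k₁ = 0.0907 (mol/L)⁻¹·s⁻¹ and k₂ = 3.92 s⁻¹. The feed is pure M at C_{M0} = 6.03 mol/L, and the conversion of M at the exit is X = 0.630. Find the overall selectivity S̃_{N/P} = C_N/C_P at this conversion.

C_M = C_{M0}(1−X) = 2.231 mol/L.
Along a PFR/batch, dC_P/dC_M = −r_P/(r_N+r_P) = −k₂/(k₂+k₁·C_M).
Integrating from C_{M0} to C_M: C_P = (3.92/0.0907)·ln[(3.92+0.0907·6.03)/(3.92+0.0907·2.23)] = 43.22·ln(4.467/4.122) = 3.469 mol/L.
Then C_N = (C_{M0}−C_M) − C_P = 3.799 − 3.469 = 0.3295 mol/L.
S̃_{N/P} = C_N/C_P = 0.3295/3.469 = 0.0950.

0.0950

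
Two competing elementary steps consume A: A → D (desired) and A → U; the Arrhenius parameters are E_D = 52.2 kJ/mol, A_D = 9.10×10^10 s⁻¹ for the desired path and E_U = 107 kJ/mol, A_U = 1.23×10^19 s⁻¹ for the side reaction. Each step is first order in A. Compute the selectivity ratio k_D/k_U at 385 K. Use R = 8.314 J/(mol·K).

0.202

Since both paths have the same order in A, the concentration cancels and S_{D/U} = k_D/k_U = (A_D/A_U)·exp[(E_U−E_D)/(RT)].
(E_U−E_D)/(RT) = (107−52.2)×10³/(8.314×385) = 54800/3201 = 17.12.
k_D/k_U = (9.10×10^10/1.23×10^19)·exp(17.12) = 7.398×10^-9 × 2.724×10^7 = 0.202.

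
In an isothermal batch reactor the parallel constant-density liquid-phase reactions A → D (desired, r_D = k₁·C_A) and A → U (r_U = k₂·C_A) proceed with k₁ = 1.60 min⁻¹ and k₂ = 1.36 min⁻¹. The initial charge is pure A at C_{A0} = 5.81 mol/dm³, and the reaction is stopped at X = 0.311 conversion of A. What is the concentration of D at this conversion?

0.977 mol/dm³

C_A = C_{A0}(1−X) = 4.003 mol/dm³.
Both paths are first order in A, so the instantaneous fraction to D is constant: dC_D/d(−C_A) = k₁/(k₁+k₂) = 0.5405.
C_D = 0.5405·(C_{A0}−C_A) = 0.5405×1.807 = 0.977 mol/dm³.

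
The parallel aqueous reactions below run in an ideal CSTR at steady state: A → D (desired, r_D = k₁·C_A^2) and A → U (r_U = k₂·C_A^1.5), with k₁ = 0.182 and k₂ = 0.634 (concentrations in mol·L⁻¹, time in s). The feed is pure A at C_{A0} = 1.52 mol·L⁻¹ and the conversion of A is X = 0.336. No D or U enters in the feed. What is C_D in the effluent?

Exit C_A = C_{A0}(1−X) = 1.52×0.664 = 1.009 mol·L⁻¹.
A CSTR operates uniformly at the exit composition, giving r_D = 0.1854 and r_U = 0.6428 (each k·C_A^n at C_A = 1.009).
Fraction of consumed A going to D: r_D/(r_D+r_U) = 0.2238.
C_D = 0.2238·C_{A0}·X = 0.2238×1.52×0.336 = 0.114 mol·L⁻¹.

0.114 mol·L⁻¹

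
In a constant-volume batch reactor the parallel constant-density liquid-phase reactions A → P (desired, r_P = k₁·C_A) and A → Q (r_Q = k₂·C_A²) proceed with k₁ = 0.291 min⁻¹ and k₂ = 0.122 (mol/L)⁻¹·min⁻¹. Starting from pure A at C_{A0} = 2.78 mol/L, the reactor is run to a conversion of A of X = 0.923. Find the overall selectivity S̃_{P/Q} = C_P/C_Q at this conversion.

C_A = C_{A0}(1−X) = 0.2141 mol/L.
Along a PFR/batch, dC_P/dC_A = −r_P/(r_P+r_Q) = −k₁/(k₁+k₂·C_A).
Integrating from C_{A0} to C_A: C_P = (0.291/0.122)·ln[(0.291+0.122·2.78)/(0.291+0.122·0.214)] = 2.385·ln(0.6302/0.3171) = 1.638 mol/L.
C_Q = (C_{A0}−C_A)−C_P = 0.9280 mol/L; S̃_{P/Q} = 1.638/0.9280 = 1.77.

1.77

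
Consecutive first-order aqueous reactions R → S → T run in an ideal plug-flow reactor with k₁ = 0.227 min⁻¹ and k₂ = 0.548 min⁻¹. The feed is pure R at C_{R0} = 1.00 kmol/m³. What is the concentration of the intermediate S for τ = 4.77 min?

The intermediate concentration in a first-order A→B→C sequence is C_S = k₁C_{R0}(e^(−k₁τ) − e^(−k₂τ))/(k₂−k₁).
e^(−k₁τ) = e^(−0.227×4.77) = e^(−1.083) = 0.3386; e^(−k₂τ) = e^(−2.614) = 0.07324.
C_S = 0.227×1.00/(0.548−0.227) × (0.3386−0.07324) = 0.7072×0.2654 = 0.1877 kmol/m³.

0.188 kmol/m³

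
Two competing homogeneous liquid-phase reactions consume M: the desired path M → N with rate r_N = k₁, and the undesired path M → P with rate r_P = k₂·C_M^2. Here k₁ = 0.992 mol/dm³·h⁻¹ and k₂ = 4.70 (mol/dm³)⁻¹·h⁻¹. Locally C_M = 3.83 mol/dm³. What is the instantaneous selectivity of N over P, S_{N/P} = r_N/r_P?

S_{N/P} = r_N/r_P = (k₁)/(k₂·C_M^2) = (k₁/k₂)·C_M^-2.
= (0.992) / (4.70×3.830^2) = 0.9920/68.94 = 0.0144.

0.0144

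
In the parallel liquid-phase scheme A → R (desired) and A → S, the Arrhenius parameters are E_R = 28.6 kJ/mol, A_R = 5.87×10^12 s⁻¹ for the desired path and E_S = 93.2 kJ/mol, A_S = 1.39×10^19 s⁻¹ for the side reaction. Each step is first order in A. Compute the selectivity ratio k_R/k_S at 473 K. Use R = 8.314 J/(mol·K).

5.75

k_R/k_S = (A_R/A_S)·exp[−(E_R−E_S)/(RT)] = (A_R/A_S)·exp[(E_S−E_R)/(RT)].
(E_S−E_R)/(RT) = (93.2−28.6)×10³/(8.314×473) = 64600/3933 = 16.43.
k_R/k_S = (5.87×10^12/1.39×10^19)·exp(16.43) = 4.223×10^-7 × 1.362×10^7 = 5.75.
Since E_R < E_S, lowering the temperature improves selectivity toward R.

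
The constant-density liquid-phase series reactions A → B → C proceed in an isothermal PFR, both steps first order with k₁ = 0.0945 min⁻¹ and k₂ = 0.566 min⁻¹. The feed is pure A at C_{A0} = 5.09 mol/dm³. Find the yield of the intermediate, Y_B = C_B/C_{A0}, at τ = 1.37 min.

0.0838

For first-order series with pure A initially, C_B(τ) = k₁C_{A0}/(k₂−k₁)·(e^(−k₁τ) − e^(−k₂τ)).
e^(−k₁τ) = e^(−0.0945×1.37) = e^(−0.1295) = 0.8786; e^(−k₂τ) = e^(−0.7754) = 0.4605.
C_B = 0.0945×5.09/(0.566−0.0945) × (0.8786−0.4605) = 1.020×0.4181 = 0.4265 mol/dm³.
Y_B = C_B/C_{A0} = 0.4265/5.09 = 0.0838.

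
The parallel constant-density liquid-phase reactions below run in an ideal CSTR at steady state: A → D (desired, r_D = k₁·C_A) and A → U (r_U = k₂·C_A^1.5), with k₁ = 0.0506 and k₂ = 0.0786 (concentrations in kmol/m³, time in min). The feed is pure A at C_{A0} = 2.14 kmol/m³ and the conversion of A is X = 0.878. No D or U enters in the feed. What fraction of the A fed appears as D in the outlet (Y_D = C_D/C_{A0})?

Exit C_A = C_{A0}(1−X) = 2.14×0.122 = 0.2611 kmol/m³.
In a CSTR the entire volume is at exit conditions, so r_D = 0.0506×0.2611 = 0.01321 and r_U = 0.0786×0.2611^1.5 = 0.01049.
Fraction of consumed A going to D: r_D/(r_D+r_U) = 0.5575.
C_D = 0.5575·C_{A0}·X = 0.5575×2.14×0.878 = 1.05 kmol/m³; Y_D = C_D/C_{A0} = 0.489.

0.489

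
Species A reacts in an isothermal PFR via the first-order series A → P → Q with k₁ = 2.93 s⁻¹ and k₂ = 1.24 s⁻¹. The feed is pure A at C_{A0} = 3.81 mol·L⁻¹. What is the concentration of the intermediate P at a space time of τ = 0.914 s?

1.67 mol·L⁻¹

The intermediate concentration in a first-order A→B→C sequence is C_P = k₁C_{A0}(e^(−k₁τ) − e^(−k₂τ))/(k₂−k₁).
e^(−k₁τ) = e^(−2.93×0.914) = e^(−2.678) = 0.06870; e^(−k₂τ) = e^(−1.133) = 0.3219.
C_P = 2.93×3.81/(1.24−2.93) × (0.06870−0.3219) = (-6.606)×(-0.2533) = 1.673 mol·L⁻¹.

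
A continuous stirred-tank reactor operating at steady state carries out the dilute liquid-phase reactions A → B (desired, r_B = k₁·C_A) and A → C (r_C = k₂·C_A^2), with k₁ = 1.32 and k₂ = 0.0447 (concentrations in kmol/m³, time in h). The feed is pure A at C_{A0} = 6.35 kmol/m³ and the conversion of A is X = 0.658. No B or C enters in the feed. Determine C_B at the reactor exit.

3.89 kmol/m³

Exit C_A = C_{A0}(1−X) = 6.35×0.342 = 2.172 kmol/m³.
A CSTR operates uniformly at the exit composition, giving r_B = 2.867 and r_C = 0.2108 (each k·C_A^n at C_A = 2.172).
Fraction of consumed A going to B: r_B/(r_B+r_C) = 0.9315.
C_B = 0.9315·C_{A0}·X = 0.9315×6.35×0.658 = 3.89 kmol/m³.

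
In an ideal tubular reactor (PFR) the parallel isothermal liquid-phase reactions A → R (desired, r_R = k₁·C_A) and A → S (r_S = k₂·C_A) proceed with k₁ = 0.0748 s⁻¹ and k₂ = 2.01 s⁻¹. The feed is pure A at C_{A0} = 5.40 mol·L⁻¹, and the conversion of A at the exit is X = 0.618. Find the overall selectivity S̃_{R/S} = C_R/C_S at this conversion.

0.0372

C_A = C_{A0}(1−X) = 2.063 mol·L⁻¹.
Both paths are first order in A, so the instantaneous fraction to R is constant: dC_R/d(−C_A) = k₁/(k₁+k₂) = 0.03588.
C_R = 0.03588·(C_{A0}−C_A) = 0.03588×3.337 = 0.120 mol·L⁻¹.
C_S = (C_{A0}−C_A)−C_R = 3.217 mol·L⁻¹; S̃_{R/S} = 0.1197/3.217 = 0.0372.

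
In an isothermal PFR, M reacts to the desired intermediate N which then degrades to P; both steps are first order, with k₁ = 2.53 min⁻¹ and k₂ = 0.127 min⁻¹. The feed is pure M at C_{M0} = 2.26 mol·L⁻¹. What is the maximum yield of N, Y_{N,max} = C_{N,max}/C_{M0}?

0.854

Evaluating C_N at τ_opt = ln(k₂/k₁)/(k₂−k₁) gives C_{N,max}/C_{M0} = (k₁/k₂)^[k₂/(k₂−k₁)].
= (2.53/0.127)^(0.127/(0.127−2.53)) = (19.92)^(-0.05285) = 0.8537.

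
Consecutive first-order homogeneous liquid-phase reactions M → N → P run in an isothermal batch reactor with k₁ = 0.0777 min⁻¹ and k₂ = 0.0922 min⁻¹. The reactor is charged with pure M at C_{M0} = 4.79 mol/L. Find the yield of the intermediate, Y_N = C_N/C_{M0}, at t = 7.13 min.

Solving the coupled first-order balances gives C_N(t) = [k₁/(k₂−k₁)]·C_{M0}·(e^(−k₁t) − e^(−k₂t)).
e^(−k₁t) = e^(−0.0777×7.13) = e^(−0.5540) = 0.5746; e^(−k₂t) = e^(−0.6574) = 0.5182.
C_N = 0.0777×4.79/(0.0922−0.0777) × (0.5746−0.5182) = 25.67×0.05644 = 1.449 mol/L.
Y_N = C_N/C_{M0} = 1.449/4.79 = 0.302.

0.302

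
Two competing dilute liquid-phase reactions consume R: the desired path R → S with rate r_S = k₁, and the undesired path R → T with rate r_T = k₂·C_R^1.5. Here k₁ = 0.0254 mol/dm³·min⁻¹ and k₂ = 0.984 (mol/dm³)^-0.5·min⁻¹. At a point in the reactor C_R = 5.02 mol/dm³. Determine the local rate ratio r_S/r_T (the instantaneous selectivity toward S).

S_{S/T} = r_S/r_T = (k₁)/(k₂·C_R^1.5) = (k₁/k₂)·C_R^-1.5.
= (0.0254) / (0.984×5.020^1.5) = 0.02540/11.07 = 0.00230.
The undesired path is higher order in R, so low C_R (CSTR or dilute feed) favours S.

0.00230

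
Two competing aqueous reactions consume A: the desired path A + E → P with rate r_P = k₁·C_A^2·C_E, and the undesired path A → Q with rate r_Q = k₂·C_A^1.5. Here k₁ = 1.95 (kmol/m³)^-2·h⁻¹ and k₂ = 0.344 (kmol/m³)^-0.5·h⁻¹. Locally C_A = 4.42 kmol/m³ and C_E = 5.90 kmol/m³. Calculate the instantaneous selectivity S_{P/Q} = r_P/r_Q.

70.3

S_{P/Q} = r_P/r_Q = (k₁·C_A^2·C_E)/(k₂·C_A^1.5) = (k₁/k₂)·C_A^0.5·C_E.
= (1.95×4.420^2×5.900) / (0.344×4.420^1.5) = 224.8/3.197 = 70.3.
Since the desired path is higher order in A, keeping C_A high (PFR or concentrated feed) favours P.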